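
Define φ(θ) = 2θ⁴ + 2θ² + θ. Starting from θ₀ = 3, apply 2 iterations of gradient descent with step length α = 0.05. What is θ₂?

φ′(θ) = 8θ³ + 4θ + 1
Step 1: φ′(3) = 229; θ₁ = 3 − 0.05·229 = -8.45
Step 2: φ′(-8.45) = -4859.609; θ₂ = -8.45 − 0.05·(-4859.609) = 234.53045

234.53045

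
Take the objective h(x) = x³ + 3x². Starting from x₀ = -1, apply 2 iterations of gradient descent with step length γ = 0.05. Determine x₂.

h′(x) = 3x² + 6x
x₁ = -1 − 0.05·(-3) = -0.85
x₂ = -0.85 − 0.05·(-2.9325) = -0.703375

-0.703375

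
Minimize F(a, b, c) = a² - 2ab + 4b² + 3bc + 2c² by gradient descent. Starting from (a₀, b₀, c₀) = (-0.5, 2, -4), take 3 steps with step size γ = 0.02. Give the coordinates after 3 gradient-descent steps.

∇F = (2a - 2b, -2a + 8b + 3c, 3b + 4c)
(a₁, b₁, c₁) = (-0.5, 2, -4) − 0.02·(-5, 5, -10) = (-0.4, 1.9, -3.8)
(a₂, b₂, c₂) = (-0.4, 1.9, -3.8) − 0.02·(-4.6, 4.6, -9.5) = (-0.308, 1.808, -3.61)
(a₃, b₃, c₃) = (-0.308, 1.808, -3.61) − 0.02·(-4.232, 4.25, -9.016) = (-0.22336, 1.723, -3.42968)

(-0.22336, 1.723, -3.42968)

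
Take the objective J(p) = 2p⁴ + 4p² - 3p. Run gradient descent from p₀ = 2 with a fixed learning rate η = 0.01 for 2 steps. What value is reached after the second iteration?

1.01273064

J′(p) = 8p³ + 8p - 3
Step 1: J′(2) = 77; p₁ = 2 − 0.01·77 = 1.23
Step 2: J′(1.23) = 21.726936; p₂ = 1.23 − 0.01·21.726936 = 1.01273064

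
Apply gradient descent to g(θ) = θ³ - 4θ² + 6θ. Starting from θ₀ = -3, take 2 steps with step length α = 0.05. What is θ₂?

g′(θ) = 3θ² - 8θ + 6
θ₁ = -3 − 0.05·57 = -5.85
θ₂ = -5.85 − 0.05·155.4675 = -13.623375

-13.623375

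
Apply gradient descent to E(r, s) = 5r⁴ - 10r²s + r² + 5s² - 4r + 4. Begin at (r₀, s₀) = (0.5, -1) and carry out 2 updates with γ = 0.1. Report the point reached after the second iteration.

∇E = (20r³ - 20rs + 2r - 4, -10r² + 10s)
Step 1: at (0.5, -1), ∇E = (9.5, -12.5) → (0.5, -1) − 0.1·(9.5, -12.5) = (-0.45, 0.25)
Step 2: at (-0.45, 0.25), ∇E = (-4.4725, 0.475) → (-0.45, 0.25) − 0.1·(-4.4725, 0.475) = (-0.00275, 0.2025)

(-0.00275, 0.2025)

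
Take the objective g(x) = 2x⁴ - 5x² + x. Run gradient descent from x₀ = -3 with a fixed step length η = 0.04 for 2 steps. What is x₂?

g′(x) = 8x³ - 10x + 1
x₁ = -3 − 0.04·(-185) = 4.4
x₂ = 4.4 − 0.04·638.472 = -21.13888

-21.13888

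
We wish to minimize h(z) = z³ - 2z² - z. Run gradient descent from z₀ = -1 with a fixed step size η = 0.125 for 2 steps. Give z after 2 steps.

-3.6484375

h′(z) = 3z² - 4z - 1
Step 1: h′(-1) = 6; z₁ = -1 − 0.125·6 = -1.75
Step 2: h′(-1.75) = 15.1875; z₂ = -1.75 − 0.125·15.1875 = -3.6484375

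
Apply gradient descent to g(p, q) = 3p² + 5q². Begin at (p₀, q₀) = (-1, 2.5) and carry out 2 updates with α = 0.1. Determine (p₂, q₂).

∇g = (6p, 10q)
Step 1: at (-1, 2.5), ∇g = (-6, 25) → (-1, 2.5) − 0.1·(-6, 25) = (-0.4, 0)
Step 2: at (-0.4, 0), ∇g = (-2.4, 0) → (-0.4, 0) − 0.1·(-2.4, 0) = (-0.16, 0)

(-0.16, 0)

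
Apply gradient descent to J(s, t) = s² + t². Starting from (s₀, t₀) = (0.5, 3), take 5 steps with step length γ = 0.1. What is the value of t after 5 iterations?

0.98304

∇J = (2s, 2t)
(s₁, t₁) = (0.5, 3) − 0.1·(1, 6) = (0.4, 2.4)
(s₂, t₂) = (0.4, 2.4) − 0.1·(0.8, 4.8) = (0.32, 1.92)
(s₃, t₃) = (0.32, 1.92) − 0.1·(0.64, 3.84) = (0.256, 1.536)
(s₄, t₄) = (0.256, 1.536) − 0.1·(0.512, 3.072) = (0.2048, 1.2288)
(s₅, t₅) = (0.2048, 1.2288) − 0.1·(0.4096, 2.4576) = (0.16384, 0.98304)
t = 0.98304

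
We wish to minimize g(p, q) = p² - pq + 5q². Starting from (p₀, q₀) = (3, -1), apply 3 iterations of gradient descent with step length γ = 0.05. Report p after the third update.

2.128625

∇g = (2p - q, -p + 10q)
(p₁, q₁) = (3, -1) − 0.05·(7, -13) = (2.65, -0.35)
(p₂, q₂) = (2.65, -0.35) − 0.05·(5.65, -6.15) = (2.3675, -0.0425)
(p₃, q₃) = (2.3675, -0.0425) − 0.05·(4.7775, -2.7925) = (2.128625, 0.097125)
p = 2.128625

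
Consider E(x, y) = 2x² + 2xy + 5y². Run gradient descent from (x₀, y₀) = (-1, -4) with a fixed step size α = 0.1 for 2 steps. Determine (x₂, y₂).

(0.08, -0.04)

∇E = (4x + 2y, 2x + 10y)
(x₁, y₁) = (-1, -4) − 0.1·(-12, -42) = (0.2, 0.2)
(x₂, y₂) = (0.2, 0.2) − 0.1·(1.2, 2.4) = (0.08, -0.04)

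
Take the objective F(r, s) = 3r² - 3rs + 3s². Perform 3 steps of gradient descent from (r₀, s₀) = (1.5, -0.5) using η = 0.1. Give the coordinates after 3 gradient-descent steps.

∇F = (6r - 3s, -3r + 6s)
(r₁, s₁) = (1.5, -0.5) − 0.1·(10.5, -7.5) = (0.45, 0.25)
(r₂, s₂) = (0.45, 0.25) − 0.1·(1.95, 0.15) = (0.255, 0.235)
(r₃, s₃) = (0.255, 0.235) − 0.1·(0.825, 0.645) = (0.1725, 0.1705)

(0.1725, 0.1705)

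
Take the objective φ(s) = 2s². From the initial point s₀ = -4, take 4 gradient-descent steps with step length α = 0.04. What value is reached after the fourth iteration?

-1.99148544

φ′(s) = 4s
s₁ = -4 − 0.04·(-16) = -3.36
s₂ = -3.36 − 0.04·(-13.44) = -2.8224
s₃ = -2.8224 − 0.04·(-11.2896) = -2.370816
s₄ = -2.370816 − 0.04·(-9.483264) = -1.99148544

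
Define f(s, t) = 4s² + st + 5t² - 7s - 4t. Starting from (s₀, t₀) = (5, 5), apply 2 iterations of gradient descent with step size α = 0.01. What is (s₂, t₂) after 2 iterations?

∇f = (8s + t - 7, s + 10t - 4)
(s₁, t₁) = (5, 5) − 0.01·(38, 51) = (4.62, 4.49)
(s₂, t₂) = (4.62, 4.49) − 0.01·(34.45, 45.52) = (4.2755, 4.0348)

(4.2755, 4.0348)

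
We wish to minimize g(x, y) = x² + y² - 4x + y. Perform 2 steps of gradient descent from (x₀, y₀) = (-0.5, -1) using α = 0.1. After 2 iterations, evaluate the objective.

∇g = (2x - 4, 2y + 1)
Step 1: at (-0.5, -1), ∇g = (-5, -1) → (-0.5, -1) − 0.1·(-5, -1) = (0, -0.9)
Step 2: at (0, -0.9), ∇g = (-4, -0.8) → (0, -0.9) − 0.1·(-4, -0.8) = (0.4, -0.82)
g(0.4, -0.82) = -1.5876

-1.5876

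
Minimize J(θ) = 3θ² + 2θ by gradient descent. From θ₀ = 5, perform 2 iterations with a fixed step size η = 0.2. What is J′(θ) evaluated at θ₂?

1.28

J′(θ) = 6θ + 2
θ₁ = 5 − 0.2·32 = -1.4
θ₂ = -1.4 − 0.2·(-6.4) = -0.12
J′(θ) at (-0.12) = 1.28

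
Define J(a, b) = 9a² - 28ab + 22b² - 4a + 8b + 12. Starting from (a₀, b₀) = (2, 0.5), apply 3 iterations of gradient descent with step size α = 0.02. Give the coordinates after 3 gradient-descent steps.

(1.66176, 0.898144)

∇J = (18a - 28b - 4, -28a + 44b + 8)
(a₁, b₁) = (2, 0.5) − 0.02·(18, -26) = (1.64, 1.02)
(a₂, b₂) = (1.64, 1.02) − 0.02·(-3.04, 6.96) = (1.7008, 0.8808)
(a₃, b₃) = (1.7008, 0.8808) − 0.02·(1.952, -0.8672) = (1.66176, 0.898144)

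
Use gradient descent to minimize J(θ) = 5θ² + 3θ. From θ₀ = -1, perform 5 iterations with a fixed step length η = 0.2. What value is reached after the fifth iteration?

J′(θ) = 10θ + 3
Step 1: J′(-1) = -7; θ₁ = -1 − 0.2·(-7) = 0.4
Step 2: J′(0.4) = 7; θ₂ = 0.4 − 0.2·7 = -1
Step 3: J′(-1) = -7; θ₃ = -1 − 0.2·(-7) = 0.4
Step 4: J′(0.4) = 7; θ₄ = 0.4 − 0.2·7 = -1
Step 5: J′(-1) = -7; θ₅ = -1 − 0.2·(-7) = 0.4

0.4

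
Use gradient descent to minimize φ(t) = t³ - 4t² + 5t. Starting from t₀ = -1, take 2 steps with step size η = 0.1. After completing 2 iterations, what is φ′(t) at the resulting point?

218.529792

φ′(t) = 3t² - 8t + 5
t₁ = -1 − 0.1·16 = -2.6
t₂ = -2.6 − 0.1·46.08 = -7.208
φ′(t) at (-7.208) = 218.529792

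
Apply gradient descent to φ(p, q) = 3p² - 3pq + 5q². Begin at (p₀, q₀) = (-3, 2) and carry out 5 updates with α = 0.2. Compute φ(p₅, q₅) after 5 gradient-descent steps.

949.6999755776

∇φ = (6p - 3q, -3p + 10q)
Step 1: at (-3, 2), ∇φ = (-24, 29) → (-3, 2) − 0.2·(-24, 29) = (1.8, -3.8)
Step 2: at (1.8, -3.8), ∇φ = (22.2, -43.4) → (1.8, -3.8) − 0.2·(22.2, -43.4) = (-2.64, 4.88)
Step 3: at (-2.64, 4.88), ∇φ = (-30.48, 56.72) → (-2.64, 4.88) − 0.2·(-30.48, 56.72) = (3.456, -6.464)
Step 4: at (3.456, -6.464), ∇φ = (40.128, -75.008) → (3.456, -6.464) − 0.2·(40.128, -75.008) = (-4.5696, 8.5376)
Step 5: at (-4.5696, 8.5376), ∇φ = (-53.0304, 99.0848) → (-4.5696, 8.5376) − 0.2·(-53.0304, 99.0848) = (6.03648, -11.27936)
φ(6.03648, -11.27936) = 949.6999755776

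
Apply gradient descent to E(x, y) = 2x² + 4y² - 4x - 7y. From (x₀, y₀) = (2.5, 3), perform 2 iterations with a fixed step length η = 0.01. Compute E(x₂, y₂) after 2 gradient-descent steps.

11.69940736

∇E = (4x - 4, 8y - 7)
(x₁, y₁) = (2.5, 3) − 0.01·(6, 17) = (2.44, 2.83)
(x₂, y₂) = (2.44, 2.83) − 0.01·(5.76, 15.64) = (2.3824, 2.6736)
E(2.3824, 2.6736) = 11.69940736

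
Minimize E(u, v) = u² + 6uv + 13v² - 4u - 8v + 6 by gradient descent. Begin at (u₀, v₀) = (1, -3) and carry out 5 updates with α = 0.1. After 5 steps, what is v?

∇E = (2u + 6v - 4, 6u + 26v - 8)
Step 1: at (1, -3), ∇E = (-20, -80) → (1, -3) − 0.1·(-20, -80) = (3, 5)
Step 2: at (3, 5), ∇E = (32, 140) → (3, 5) − 0.1·(32, 140) = (-0.2, -9)
Step 3: at (-0.2, -9), ∇E = (-58.4, -243.2) → (-0.2, -9) − 0.1·(-58.4, -243.2) = (5.64, 15.32)
Step 4: at (5.64, 15.32), ∇E = (99.2, 424.16) → (5.64, 15.32) − 0.1·(99.2, 424.16) = (-4.28, -27.096)
Step 5: at (-4.28, -27.096), ∇E = (-175.136, -738.176) → (-4.28, -27.096) − 0.1·(-175.136, -738.176) = (13.2336, 46.7216)
v = 46.7216

46.7216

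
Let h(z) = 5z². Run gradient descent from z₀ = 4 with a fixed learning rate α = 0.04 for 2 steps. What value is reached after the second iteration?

h′(z) = 10z
z₁ = 4 − 0.04·40 = 2.4
z₂ = 2.4 − 0.04·24 = 1.44

1.44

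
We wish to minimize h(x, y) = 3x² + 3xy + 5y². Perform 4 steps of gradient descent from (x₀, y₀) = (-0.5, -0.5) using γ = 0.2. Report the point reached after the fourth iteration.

(-0.9728, -1.8176)

∇h = (6x + 3y, 3x + 10y)
(x₁, y₁) = (-0.5, -0.5) − 0.2·(-4.5, -6.5) = (0.4, 0.8)
(x₂, y₂) = (0.4, 0.8) − 0.2·(4.8, 9.2) = (-0.56, -1.04)
(x₃, y₃) = (-0.56, -1.04) − 0.2·(-6.48, -12.08) = (0.736, 1.376)
(x₄, y₄) = (0.736, 1.376) − 0.2·(8.544, 15.968) = (-0.9728, -1.8176)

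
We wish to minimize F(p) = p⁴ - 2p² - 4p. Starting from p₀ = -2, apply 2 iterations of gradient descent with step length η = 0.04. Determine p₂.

F′(p) = 4p³ - 4p - 4
p₁ = -2 − 0.04·(-28) = -0.88
p₂ = -0.88 − 0.04·(-3.205888) = -0.75176448

-0.75176448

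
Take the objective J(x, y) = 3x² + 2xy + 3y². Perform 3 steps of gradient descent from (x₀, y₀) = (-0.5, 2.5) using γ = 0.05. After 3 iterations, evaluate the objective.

∇J = (6x + 2y, 2x + 6y)
(x₁, y₁) = (-0.5, 2.5) − 0.05·(2, 14) = (-0.6, 1.8)
(x₂, y₂) = (-0.6, 1.8) − 0.05·(0, 9.6) = (-0.6, 1.32)
(x₃, y₃) = (-0.6, 1.32) − 0.05·(-0.96, 6.72) = (-0.552, 0.984)
J(-0.552, 0.984) = 2.732544

2.732544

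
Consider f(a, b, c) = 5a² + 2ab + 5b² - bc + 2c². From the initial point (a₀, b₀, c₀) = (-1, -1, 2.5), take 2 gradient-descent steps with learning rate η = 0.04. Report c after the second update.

∇f = (10a + 2b, 2a + 10b - c, -b + 4c)
(a₁, b₁, c₁) = (-1, -1, 2.5) − 0.04·(-12, -14.5, 11) = (-0.52, -0.42, 2.06)
(a₂, b₂, c₂) = (-0.52, -0.42, 2.06) − 0.04·(-6.04, -7.3, 8.66) = (-0.2784, -0.128, 1.7136)
c = 1.7136

1.7136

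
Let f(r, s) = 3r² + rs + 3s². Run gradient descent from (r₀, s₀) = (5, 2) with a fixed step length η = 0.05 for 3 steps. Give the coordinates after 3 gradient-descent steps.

(1.594, 0.328375)

∇f = (6r + s, r + 6s)
Step 1: at (5, 2), ∇f = (32, 17) → (5, 2) − 0.05·(32, 17) = (3.4, 1.15)
Step 2: at (3.4, 1.15), ∇f = (21.55, 10.3) → (3.4, 1.15) − 0.05·(21.55, 10.3) = (2.3225, 0.635)
Step 3: at (2.3225, 0.635), ∇f = (14.57, 6.1325) → (2.3225, 0.635) − 0.05·(14.57, 6.1325) = (1.594, 0.328375)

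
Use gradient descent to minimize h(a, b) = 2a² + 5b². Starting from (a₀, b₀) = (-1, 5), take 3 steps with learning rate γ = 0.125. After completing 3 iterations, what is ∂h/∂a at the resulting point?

∇h = (4a, 10b)
Step 1: at (-1, 5), ∇h = (-4, 50) → (-1, 5) − 0.125·(-4, 50) = (-0.5, -1.25)
Step 2: at (-0.5, -1.25), ∇h = (-2, -12.5) → (-0.5, -1.25) − 0.125·(-2, -12.5) = (-0.25, 0.3125)
Step 3: at (-0.25, 0.3125), ∇h = (-1, 3.125) → (-0.25, 0.3125) − 0.125·(-1, 3.125) = (-0.125, -0.078125)
∂h/∂a at (-0.125, -0.078125) = -0.5

-0.5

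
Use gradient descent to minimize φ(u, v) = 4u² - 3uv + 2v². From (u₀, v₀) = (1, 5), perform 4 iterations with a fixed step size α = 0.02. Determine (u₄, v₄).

(1.3373736, 3.83290832)

∇φ = (8u - 3v, -3u + 4v)
(u₁, v₁) = (1, 5) − 0.02·(-7, 17) = (1.14, 4.66)
(u₂, v₂) = (1.14, 4.66) − 0.02·(-4.86, 15.22) = (1.2372, 4.3556)
(u₃, v₃) = (1.2372, 4.3556) − 0.02·(-3.1692, 13.7108) = (1.300584, 4.081384)
(u₄, v₄) = (1.300584, 4.081384) − 0.02·(-1.83948, 12.423784) = (1.3373736, 3.83290832)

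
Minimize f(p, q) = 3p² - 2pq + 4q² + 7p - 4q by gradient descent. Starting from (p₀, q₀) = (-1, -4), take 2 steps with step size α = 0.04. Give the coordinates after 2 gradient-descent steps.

(-1.5248, -1.744)

∇f = (6p - 2q + 7, -2p + 8q - 4)
(p₁, q₁) = (-1, -4) − 0.04·(9, -34) = (-1.36, -2.64)
(p₂, q₂) = (-1.36, -2.64) − 0.04·(4.12, -22.4) = (-1.5248, -1.744)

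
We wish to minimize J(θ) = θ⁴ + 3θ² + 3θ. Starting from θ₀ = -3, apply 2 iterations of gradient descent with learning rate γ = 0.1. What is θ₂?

J′(θ) = 4θ³ + 6θ + 3
Step 1: J′(-3) = -123; θ₁ = -3 − 0.1·(-123) = 9.3
Step 2: J′(9.3) = 3276.228; θ₂ = 9.3 − 0.1·3276.228 = -318.3228

-318.3228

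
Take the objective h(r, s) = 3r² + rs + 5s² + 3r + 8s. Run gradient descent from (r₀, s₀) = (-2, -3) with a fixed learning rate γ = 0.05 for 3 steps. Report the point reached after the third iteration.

∇h = (6r + s + 3, r + 10s + 8)
(r₁, s₁) = (-2, -3) − 0.05·(-12, -24) = (-1.4, -1.8)
(r₂, s₂) = (-1.4, -1.8) − 0.05·(-7.2, -11.4) = (-1.04, -1.23)
(r₃, s₃) = (-1.04, -1.23) − 0.05·(-4.47, -5.34) = (-0.8165, -0.963)

(-0.8165, -0.963)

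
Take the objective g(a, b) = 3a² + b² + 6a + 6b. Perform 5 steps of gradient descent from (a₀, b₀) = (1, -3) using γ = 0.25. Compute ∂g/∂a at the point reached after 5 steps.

∇g = (6a + 6, 2b + 6)
Step 1: at (1, -3), ∇g = (12, 0) → (1, -3) − 0.25·(12, 0) = (-2, -3)
Step 2: at (-2, -3), ∇g = (-6, 0) → (-2, -3) − 0.25·(-6, 0) = (-0.5, -3)
Step 3: at (-0.5, -3), ∇g = (3, 0) → (-0.5, -3) − 0.25·(3, 0) = (-1.25, -3)
Step 4: at (-1.25, -3), ∇g = (-1.5, 0) → (-1.25, -3) − 0.25·(-1.5, 0) = (-0.875, -3)
Step 5: at (-0.875, -3), ∇g = (0.75, 0) → (-0.875, -3) − 0.25·(0.75, 0) = (-1.0625, -3)
∂g/∂a at (-1.0625, -3) = -0.375

-0.375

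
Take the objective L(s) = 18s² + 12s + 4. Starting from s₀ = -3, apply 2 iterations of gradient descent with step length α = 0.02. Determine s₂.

-0.5424

L′(s) = 36s + 12
s₁ = -3 − 0.02·(-96) = -1.08
s₂ = -1.08 − 0.02·(-26.88) = -0.5424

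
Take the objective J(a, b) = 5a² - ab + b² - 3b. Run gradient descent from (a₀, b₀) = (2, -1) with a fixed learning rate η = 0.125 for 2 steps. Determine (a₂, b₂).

(0.140625, 0.203125)

∇J = (10a - b, -a + 2b - 3)
Step 1: at (2, -1), ∇J = (21, -7) → (2, -1) − 0.125·(21, -7) = (-0.625, -0.125)
Step 2: at (-0.625, -0.125), ∇J = (-6.125, -2.625) → (-0.625, -0.125) − 0.125·(-6.125, -2.625) = (0.140625, 0.203125)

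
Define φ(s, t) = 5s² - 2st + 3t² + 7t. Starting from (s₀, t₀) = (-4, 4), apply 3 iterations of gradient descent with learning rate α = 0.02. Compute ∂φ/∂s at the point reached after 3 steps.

∇φ = (10s - 2t, -2s + 6t + 7)
(s₁, t₁) = (-4, 4) − 0.02·(-48, 39) = (-3.04, 3.22)
(s₂, t₂) = (-3.04, 3.22) − 0.02·(-36.84, 32.4) = (-2.3032, 2.572)
(s₃, t₃) = (-2.3032, 2.572) − 0.02·(-28.176, 27.0384) = (-1.73968, 2.031232)
∂φ/∂s at (-1.73968, 2.031232) = -21.459264

-21.459264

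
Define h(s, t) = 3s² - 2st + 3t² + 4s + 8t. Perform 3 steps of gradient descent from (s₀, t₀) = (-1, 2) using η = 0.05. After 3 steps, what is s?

-0.604

∇h = (6s - 2t + 4, -2s + 6t + 8)
Step 1: at (-1, 2), ∇h = (-6, 22) → (-1, 2) − 0.05·(-6, 22) = (-0.7, 0.9)
Step 2: at (-0.7, 0.9), ∇h = (-2, 14.8) → (-0.7, 0.9) − 0.05·(-2, 14.8) = (-0.6, 0.16)
Step 3: at (-0.6, 0.16), ∇h = (0.08, 10.16) → (-0.6, 0.16) − 0.05·(0.08, 10.16) = (-0.604, -0.348)
s = -0.604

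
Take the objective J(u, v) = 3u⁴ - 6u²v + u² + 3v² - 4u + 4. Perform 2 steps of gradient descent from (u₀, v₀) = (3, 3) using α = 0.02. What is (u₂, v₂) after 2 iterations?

∇J = (12u³ - 12uv + 2u - 4, -6u² + 6v)
Step 1: at (3, 3), ∇J = (218, -36) → (3, 3) − 0.02·(218, -36) = (-1.36, 3.72)
Step 2: at (-1.36, 3.72), ∇J = (23.804928, 11.2224) → (-1.36, 3.72) − 0.02·(23.804928, 11.2224) = (-1.83609856, 3.495552)

(-1.83609856, 3.495552)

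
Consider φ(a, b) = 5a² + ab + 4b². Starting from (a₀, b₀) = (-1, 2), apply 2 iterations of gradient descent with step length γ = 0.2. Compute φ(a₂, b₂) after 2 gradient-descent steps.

1.5296

∇φ = (10a + b, a + 8b)
Step 1: at (-1, 2), ∇φ = (-8, 15) → (-1, 2) − 0.2·(-8, 15) = (0.6, -1)
Step 2: at (0.6, -1), ∇φ = (5, -7.4) → (0.6, -1) − 0.2·(5, -7.4) = (-0.4, 0.48)
φ(-0.4, 0.48) = 1.5296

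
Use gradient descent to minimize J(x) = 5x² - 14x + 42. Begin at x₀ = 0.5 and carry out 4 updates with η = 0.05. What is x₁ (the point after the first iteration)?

J′(x) = 10x - 14
x₁ = 0.5 − 0.05·(-9) = 0.95

0.95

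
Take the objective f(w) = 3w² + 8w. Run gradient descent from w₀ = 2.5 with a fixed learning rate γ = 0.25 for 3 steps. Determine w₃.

-1.8125

f′(w) = 6w + 8
w₁ = 2.5 − 0.25·23 = -3.25
w₂ = -3.25 − 0.25·(-11.5) = -0.375
w₃ = -0.375 − 0.25·5.75 = -1.8125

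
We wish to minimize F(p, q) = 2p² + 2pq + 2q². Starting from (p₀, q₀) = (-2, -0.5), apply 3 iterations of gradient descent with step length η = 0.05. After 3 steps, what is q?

0.118

∇F = (4p + 2q, 2p + 4q)
Step 1: at (-2, -0.5), ∇F = (-9, -6) → (-2, -0.5) − 0.05·(-9, -6) = (-1.55, -0.2)
Step 2: at (-1.55, -0.2), ∇F = (-6.6, -3.9) → (-1.55, -0.2) − 0.05·(-6.6, -3.9) = (-1.22, -0.005)
Step 3: at (-1.22, -0.005), ∇F = (-4.89, -2.46) → (-1.22, -0.005) − 0.05·(-4.89, -2.46) = (-0.9755, 0.118)
q = 0.118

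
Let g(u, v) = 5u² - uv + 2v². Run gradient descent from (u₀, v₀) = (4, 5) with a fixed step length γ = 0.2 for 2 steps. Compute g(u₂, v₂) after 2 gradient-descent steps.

57.3696

∇g = (10u - v, -u + 4v)
Step 1: at (4, 5), ∇g = (35, 16) → (4, 5) − 0.2·(35, 16) = (-3, 1.8)
Step 2: at (-3, 1.8), ∇g = (-31.8, 10.2) → (-3, 1.8) − 0.2·(-31.8, 10.2) = (3.36, -0.24)
g(3.36, -0.24) = 57.3696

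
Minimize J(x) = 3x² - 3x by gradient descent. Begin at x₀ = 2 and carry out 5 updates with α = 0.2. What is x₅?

0.49952

J′(x) = 6x - 3
Step 1: J′(2) = 9; x₁ = 2 − 0.2·9 = 0.2
Step 2: J′(0.2) = -1.8; x₂ = 0.2 − 0.2·(-1.8) = 0.56
Step 3: J′(0.56) = 0.36; x₃ = 0.56 − 0.2·0.36 = 0.488
Step 4: J′(0.488) = -0.072; x₄ = 0.488 − 0.2·(-0.072) = 0.5024
Step 5: J′(0.5024) = 0.0144; x₅ = 0.5024 − 0.2·0.0144 = 0.49952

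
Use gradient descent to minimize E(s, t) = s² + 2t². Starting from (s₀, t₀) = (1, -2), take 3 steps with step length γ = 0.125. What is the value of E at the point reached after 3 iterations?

∇E = (2s, 4t)
Step 1: at (1, -2), ∇E = (2, -8) → (1, -2) − 0.125·(2, -8) = (0.75, -1)
Step 2: at (0.75, -1), ∇E = (1.5, -4) → (0.75, -1) − 0.125·(1.5, -4) = (0.5625, -0.5)
Step 3: at (0.5625, -0.5), ∇E = (1.125, -2) → (0.5625, -0.5) − 0.125·(1.125, -2) = (0.421875, -0.25)
E(0.421875, -0.25) = 0.302978515625

0.302978515625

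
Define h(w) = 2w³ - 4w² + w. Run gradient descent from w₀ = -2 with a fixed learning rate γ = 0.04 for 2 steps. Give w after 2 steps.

h′(w) = 6w² - 8w + 1
w₁ = -2 − 0.04·41 = -3.64
w₂ = -3.64 − 0.04·109.6176 = -8.024704

-8.024704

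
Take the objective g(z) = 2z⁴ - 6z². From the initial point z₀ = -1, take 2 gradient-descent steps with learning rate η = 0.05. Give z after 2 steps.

-1.2288

g′(z) = 8z³ - 12z
Step 1: g′(-1) = 4; z₁ = -1 − 0.05·4 = -1.2
Step 2: g′(-1.2) = 0.576; z₂ = -1.2 − 0.05·0.576 = -1.2288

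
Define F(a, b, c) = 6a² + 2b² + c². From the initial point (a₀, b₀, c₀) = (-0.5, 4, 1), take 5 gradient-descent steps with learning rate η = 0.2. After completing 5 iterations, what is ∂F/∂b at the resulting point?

∇F = (12a, 4b, 2c)
Step 1: at (-0.5, 4, 1), ∇F = (-6, 16, 2) → (-0.5, 4, 1) − 0.2·(-6, 16, 2) = (0.7, 0.8, 0.6)
Step 2: at (0.7, 0.8, 0.6), ∇F = (8.4, 3.2, 1.2) → (0.7, 0.8, 0.6) − 0.2·(8.4, 3.2, 1.2) = (-0.98, 0.16, 0.36)
Step 3: at (-0.98, 0.16, 0.36), ∇F = (-11.76, 0.64, 0.72) → (-0.98, 0.16, 0.36) − 0.2·(-11.76, 0.64, 0.72) = (1.372, 0.032, 0.216)
Step 4: at (1.372, 0.032, 0.216), ∇F = (16.464, 0.128, 0.432) → (1.372, 0.032, 0.216) − 0.2·(16.464, 0.128, 0.432) = (-1.9208, 0.0064, 0.1296)
Step 5: at (-1.9208, 0.0064, 0.1296), ∇F = (-23.0496, 0.0256, 0.2592) → (-1.9208, 0.0064, 0.1296) − 0.2·(-23.0496, 0.0256, 0.2592) = (2.68912, 0.00128, 0.07776)
∂F/∂b at (2.68912, 0.00128, 0.07776) = 0.00512

0.00512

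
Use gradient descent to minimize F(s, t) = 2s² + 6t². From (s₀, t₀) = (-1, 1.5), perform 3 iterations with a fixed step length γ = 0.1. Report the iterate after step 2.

(-0.36, 0.06)

∇F = (4s, 12t)
Step 1: at (-1, 1.5), ∇F = (-4, 18) → (-1, 1.5) − 0.1·(-4, 18) = (-0.6, -0.3)
Step 2: at (-0.6, -0.3), ∇F = (-2.4, -3.6) → (-0.6, -0.3) − 0.1·(-2.4, -3.6) = (-0.36, 0.06)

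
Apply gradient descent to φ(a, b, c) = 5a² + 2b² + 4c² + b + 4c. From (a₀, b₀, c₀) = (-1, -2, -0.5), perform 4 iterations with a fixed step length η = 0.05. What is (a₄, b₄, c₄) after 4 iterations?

∇φ = (10a, 4b + 1, 8c + 4)
Step 1: at (-1, -2, -0.5), ∇φ = (-10, -7, 0) → (-1, -2, -0.5) − 0.05·(-10, -7, 0) = (-0.5, -1.65, -0.5)
Step 2: at (-0.5, -1.65, -0.5), ∇φ = (-5, -5.6, 0) → (-0.5, -1.65, -0.5) − 0.05·(-5, -5.6, 0) = (-0.25, -1.37, -0.5)
Step 3: at (-0.25, -1.37, -0.5), ∇φ = (-2.5, -4.48, 0) → (-0.25, -1.37, -0.5) − 0.05·(-2.5, -4.48, 0) = (-0.125, -1.146, -0.5)
Step 4: at (-0.125, -1.146, -0.5), ∇φ = (-1.25, -3.584, 0) → (-0.125, -1.146, -0.5) − 0.05·(-1.25, -3.584, 0) = (-0.0625, -0.9668, -0.5)

(-0.0625, -0.9668, -0.5)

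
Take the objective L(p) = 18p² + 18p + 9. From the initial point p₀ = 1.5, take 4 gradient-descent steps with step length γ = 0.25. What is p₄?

L′(p) = 36p + 18
p₁ = 1.5 − 0.25·72 = -16.5
p₂ = -16.5 − 0.25·(-576) = 127.5
p₃ = 127.5 − 0.25·4608 = -1024.5
p₄ = -1024.5 − 0.25·(-36864) = 8191.5

8191.5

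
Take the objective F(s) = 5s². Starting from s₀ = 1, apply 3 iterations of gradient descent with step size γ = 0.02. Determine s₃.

0.512

F′(s) = 10s
Step 1: F′(1) = 10; s₁ = 1 − 0.02·10 = 0.8
Step 2: F′(0.8) = 8; s₂ = 0.8 − 0.02·8 = 0.64
Step 3: F′(0.64) = 6.4; s₃ = 0.64 − 0.02·6.4 = 0.512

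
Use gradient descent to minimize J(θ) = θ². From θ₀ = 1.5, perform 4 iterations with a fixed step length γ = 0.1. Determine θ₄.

J′(θ) = 2θ
Step 1: J′(1.5) = 3; θ₁ = 1.5 − 0.1·3 = 1.2
Step 2: J′(1.2) = 2.4; θ₂ = 1.2 − 0.1·2.4 = 0.96
Step 3: J′(0.96) = 1.92; θ₃ = 0.96 − 0.1·1.92 = 0.768
Step 4: J′(0.768) = 1.536; θ₄ = 0.768 − 0.1·1.536 = 0.6144

0.6144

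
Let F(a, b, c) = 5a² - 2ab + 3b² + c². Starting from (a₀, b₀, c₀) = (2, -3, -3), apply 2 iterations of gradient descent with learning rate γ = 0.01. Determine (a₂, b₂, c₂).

(1.5104, -2.5784, -2.8812)

∇F = (10a - 2b, -2a + 6b, 2c)
Step 1: at (2, -3, -3), ∇F = (26, -22, -6) → (2, -3, -3) − 0.01·(26, -22, -6) = (1.74, -2.78, -2.94)
Step 2: at (1.74, -2.78, -2.94), ∇F = (22.96, -20.16, -5.88) → (1.74, -2.78, -2.94) − 0.01·(22.96, -20.16, -5.88) = (1.5104, -2.5784, -2.8812)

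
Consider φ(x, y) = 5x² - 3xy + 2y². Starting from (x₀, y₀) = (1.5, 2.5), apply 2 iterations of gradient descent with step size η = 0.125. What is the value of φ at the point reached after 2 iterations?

∇φ = (10x - 3y, -3x + 4y)
Step 1: at (1.5, 2.5), ∇φ = (7.5, 5.5) → (1.5, 2.5) − 0.125·(7.5, 5.5) = (0.5625, 1.8125)
Step 2: at (0.5625, 1.8125), ∇φ = (0.1875, 5.5625) → (0.5625, 1.8125) − 0.125·(0.1875, 5.5625) = (0.5390625, 1.1171875)
φ(0.5390625, 1.1171875) = 2.1424560546875

2.1424560546875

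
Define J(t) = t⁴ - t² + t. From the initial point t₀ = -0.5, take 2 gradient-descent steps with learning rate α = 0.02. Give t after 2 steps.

J′(t) = 4t³ - 2t + 1
t₁ = -0.5 − 0.02·1.5 = -0.53
t₂ = -0.53 − 0.02·1.464492 = -0.55928984

-0.55928984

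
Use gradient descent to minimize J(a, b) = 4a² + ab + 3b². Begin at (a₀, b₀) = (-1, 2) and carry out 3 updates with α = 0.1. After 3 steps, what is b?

0.177

∇J = (8a + b, a + 6b)
(a₁, b₁) = (-1, 2) − 0.1·(-6, 11) = (-0.4, 0.9)
(a₂, b₂) = (-0.4, 0.9) − 0.1·(-2.3, 5) = (-0.17, 0.4)
(a₃, b₃) = (-0.17, 0.4) − 0.1·(-0.96, 2.23) = (-0.074, 0.177)
b = 0.177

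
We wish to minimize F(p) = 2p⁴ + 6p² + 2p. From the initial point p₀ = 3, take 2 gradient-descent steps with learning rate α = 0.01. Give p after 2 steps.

0.37701312

F′(p) = 8p³ + 12p + 2
Step 1: F′(3) = 254; p₁ = 3 − 0.01·254 = 0.46
Step 2: F′(0.46) = 8.298688; p₂ = 0.46 − 0.01·8.298688 = 0.37701312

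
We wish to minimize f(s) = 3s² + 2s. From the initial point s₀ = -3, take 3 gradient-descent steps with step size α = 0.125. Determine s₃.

f′(s) = 6s + 2
Step 1: f′(-3) = -16; s₁ = -3 − 0.125·(-16) = -1
Step 2: f′(-1) = -4; s₂ = -1 − 0.125·(-4) = -0.5
Step 3: f′(-0.5) = -1; s₃ = -0.5 − 0.125·(-1) = -0.375

-0.375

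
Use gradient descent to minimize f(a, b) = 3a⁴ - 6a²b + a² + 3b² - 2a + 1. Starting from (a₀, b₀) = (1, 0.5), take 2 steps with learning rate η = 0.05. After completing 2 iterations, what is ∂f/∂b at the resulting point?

-0.20116704

∇f = (12a³ - 12ab + 2a - 2, -6a² + 6b)
Step 1: at (1, 0.5), ∇f = (6, -3) → (1, 0.5) − 0.05·(6, -3) = (0.7, 0.65)
Step 2: at (0.7, 0.65), ∇f = (-1.944, 0.96) → (0.7, 0.65) − 0.05·(-1.944, 0.96) = (0.7972, 0.602)
∂f/∂b at (0.7972, 0.602) = -0.20116704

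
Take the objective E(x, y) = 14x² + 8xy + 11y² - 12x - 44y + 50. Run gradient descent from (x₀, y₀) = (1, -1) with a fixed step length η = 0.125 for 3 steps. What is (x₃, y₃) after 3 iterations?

(18.8125, 19.765625)

∇E = (28x + 8y - 12, 8x + 22y - 44)
(x₁, y₁) = (1, -1) − 0.125·(8, -58) = (0, 6.25)
(x₂, y₂) = (0, 6.25) − 0.125·(38, 93.5) = (-4.75, -5.4375)
(x₃, y₃) = (-4.75, -5.4375) − 0.125·(-188.5, -201.625) = (18.8125, 19.765625)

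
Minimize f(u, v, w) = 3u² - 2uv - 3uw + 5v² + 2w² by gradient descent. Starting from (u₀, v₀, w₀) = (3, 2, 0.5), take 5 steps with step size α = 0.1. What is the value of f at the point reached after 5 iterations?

∇f = (6u - 2v - 3w, -2u + 10v, -3u + 4w)
Step 1: at (3, 2, 0.5), ∇f = (12.5, 14, -7) → (3, 2, 0.5) − 0.1·(12.5, 14, -7) = (1.75, 0.6, 1.2)
Step 2: at (1.75, 0.6, 1.2), ∇f = (5.7, 2.5, -0.45) → (1.75, 0.6, 1.2) − 0.1·(5.7, 2.5, -0.45) = (1.18, 0.35, 1.245)
Step 3: at (1.18, 0.35, 1.245), ∇f = (2.645, 1.14, 1.44) → (1.18, 0.35, 1.245) − 0.1·(2.645, 1.14, 1.44) = (0.9155, 0.236, 1.101)
Step 4: at (0.9155, 0.236, 1.101), ∇f = (1.718, 0.529, 1.6575) → (0.9155, 0.236, 1.101) − 0.1·(1.718, 0.529, 1.6575) = (0.7437, 0.1831, 0.93525)
Step 5: at (0.7437, 0.1831, 0.93525), ∇f = (1.29025, 0.3436, 1.5099) → (0.7437, 0.1831, 0.93525) − 0.1·(1.29025, 0.3436, 1.5099) = (0.614675, 0.14874, 0.78426)
f(0.614675, 0.14874, 0.78426) = 0.845172934575

0.845172934575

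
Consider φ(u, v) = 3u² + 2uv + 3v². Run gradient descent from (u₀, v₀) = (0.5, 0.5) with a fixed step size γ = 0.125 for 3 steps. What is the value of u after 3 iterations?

0

∇φ = (6u + 2v, 2u + 6v)
(u₁, v₁) = (0.5, 0.5) − 0.125·(4, 4) = (0, 0)
(u₂, v₂) = (0, 0) − 0.125·(0, 0) = (0, 0)
(u₃, v₃) = (0, 0) − 0.125·(0, 0) = (0, 0)
u = 0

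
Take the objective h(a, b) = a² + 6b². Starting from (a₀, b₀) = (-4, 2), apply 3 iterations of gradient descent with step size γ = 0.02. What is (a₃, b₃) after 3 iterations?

∇h = (2a, 12b)
Step 1: at (-4, 2), ∇h = (-8, 24) → (-4, 2) − 0.02·(-8, 24) = (-3.84, 1.52)
Step 2: at (-3.84, 1.52), ∇h = (-7.68, 18.24) → (-3.84, 1.52) − 0.02·(-7.68, 18.24) = (-3.6864, 1.1552)
Step 3: at (-3.6864, 1.1552), ∇h = (-7.3728, 13.8624) → (-3.6864, 1.1552) − 0.02·(-7.3728, 13.8624) = (-3.538944, 0.877952)

(-3.538944, 0.877952)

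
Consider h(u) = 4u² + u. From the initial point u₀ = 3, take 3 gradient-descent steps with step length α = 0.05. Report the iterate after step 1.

h′(u) = 8u + 1
Step 1: h′(3) = 25; u₁ = 3 − 0.05·25 = 1.75

1.75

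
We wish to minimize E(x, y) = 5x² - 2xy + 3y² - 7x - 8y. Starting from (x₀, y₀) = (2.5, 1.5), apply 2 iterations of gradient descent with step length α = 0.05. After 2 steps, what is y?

∇E = (10x - 2y - 7, -2x + 6y - 8)
Step 1: at (2.5, 1.5), ∇E = (15, -4) → (2.5, 1.5) − 0.05·(15, -4) = (1.75, 1.7)
Step 2: at (1.75, 1.7), ∇E = (7.1, -1.3) → (1.75, 1.7) − 0.05·(7.1, -1.3) = (1.395, 1.765)
y = 1.765

1.765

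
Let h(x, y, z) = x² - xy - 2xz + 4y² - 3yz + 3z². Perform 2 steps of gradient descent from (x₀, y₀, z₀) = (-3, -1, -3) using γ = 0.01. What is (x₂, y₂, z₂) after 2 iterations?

(-3.0184, -1.0742, -2.8268)

∇h = (2x - y - 2z, -x + 8y - 3z, -2x - 3y + 6z)
(x₁, y₁, z₁) = (-3, -1, -3) − 0.01·(1, 4, -9) = (-3.01, -1.04, -2.91)
(x₂, y₂, z₂) = (-3.01, -1.04, -2.91) − 0.01·(0.84, 3.42, -8.32) = (-3.0184, -1.0742, -2.8268)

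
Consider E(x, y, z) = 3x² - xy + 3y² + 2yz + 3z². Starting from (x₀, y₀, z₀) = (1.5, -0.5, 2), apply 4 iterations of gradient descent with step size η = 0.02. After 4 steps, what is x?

∇E = (6x - y, -x + 6y + 2z, 2y + 6z)
(x₁, y₁, z₁) = (1.5, -0.5, 2) − 0.02·(9.5, -0.5, 11) = (1.31, -0.49, 1.78)
(x₂, y₂, z₂) = (1.31, -0.49, 1.78) − 0.02·(8.35, -0.69, 9.7) = (1.143, -0.4762, 1.586)
(x₃, y₃, z₃) = (1.143, -0.4762, 1.586) − 0.02·(7.3342, -0.8282, 8.5636) = (0.996316, -0.459636, 1.414728)
(x₄, y₄, z₄) = (0.996316, -0.459636, 1.414728) − 0.02·(6.437532, -0.924676, 7.569096) = (0.86756536, -0.44114248, 1.26334608)
x = 0.86756536

0.86756536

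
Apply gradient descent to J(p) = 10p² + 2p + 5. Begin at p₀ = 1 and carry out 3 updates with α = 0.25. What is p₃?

-70.5

J′(p) = 20p + 2
p₁ = 1 − 0.25·22 = -4.5
p₂ = -4.5 − 0.25·(-88) = 17.5
p₃ = 17.5 − 0.25·352 = -70.5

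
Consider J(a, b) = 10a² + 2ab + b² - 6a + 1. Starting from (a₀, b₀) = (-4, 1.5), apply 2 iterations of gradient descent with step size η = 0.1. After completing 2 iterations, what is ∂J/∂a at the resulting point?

-86.52

∇J = (20a + 2b - 6, 2a + 2b)
(a₁, b₁) = (-4, 1.5) − 0.1·(-83, -5) = (4.3, 2)
(a₂, b₂) = (4.3, 2) − 0.1·(84, 12.6) = (-4.1, 0.74)
∂J/∂a at (-4.1, 0.74) = -86.52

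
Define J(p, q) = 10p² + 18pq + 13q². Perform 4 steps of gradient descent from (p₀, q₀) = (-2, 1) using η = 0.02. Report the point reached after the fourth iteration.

∇J = (20p + 18q, 18p + 26q)
(p₁, q₁) = (-2, 1) − 0.02·(-22, -10) = (-1.56, 1.2)
(p₂, q₂) = (-1.56, 1.2) − 0.02·(-9.6, 3.12) = (-1.368, 1.1376)
(p₃, q₃) = (-1.368, 1.1376) − 0.02·(-6.8832, 4.9536) = (-1.230336, 1.038528)
(p₄, q₄) = (-1.230336, 1.038528) − 0.02·(-5.913216, 4.85568) = (-1.11207168, 0.9414144)

(-1.11207168, 0.9414144)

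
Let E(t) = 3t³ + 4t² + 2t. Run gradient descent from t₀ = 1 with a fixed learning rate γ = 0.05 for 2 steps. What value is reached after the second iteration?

E′(t) = 9t² + 8t + 2
t₁ = 1 − 0.05·19 = 0.05
t₂ = 0.05 − 0.05·2.4225 = -0.071125

-0.071125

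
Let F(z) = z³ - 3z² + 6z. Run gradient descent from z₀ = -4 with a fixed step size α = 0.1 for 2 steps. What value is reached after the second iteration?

F′(z) = 3z² - 6z + 6
Step 1: F′(-4) = 78; z₁ = -4 − 0.1·78 = -11.8
Step 2: F′(-11.8) = 494.52; z₂ = -11.8 − 0.1·494.52 = -61.252

-61.252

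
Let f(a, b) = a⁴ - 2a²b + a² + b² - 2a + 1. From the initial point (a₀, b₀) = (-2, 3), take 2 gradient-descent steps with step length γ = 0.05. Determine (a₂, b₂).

∇f = (4a³ - 4ab + 2a - 2, -2a² + 2b)
(a₁, b₁) = (-2, 3) − 0.05·(-14, -2) = (-1.3, 3.1)
(a₂, b₂) = (-1.3, 3.1) − 0.05·(2.732, 2.82) = (-1.4366, 2.959)

(-1.4366, 2.959)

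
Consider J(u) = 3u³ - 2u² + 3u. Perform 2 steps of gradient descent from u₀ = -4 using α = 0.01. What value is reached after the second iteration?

-8.737921

J′(u) = 9u² - 4u + 3
Step 1: J′(-4) = 163; u₁ = -4 − 0.01·163 = -5.63
Step 2: J′(-5.63) = 310.7921; u₂ = -5.63 − 0.01·310.7921 = -8.737921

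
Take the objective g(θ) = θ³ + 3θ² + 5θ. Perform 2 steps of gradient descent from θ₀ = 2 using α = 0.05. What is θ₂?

g′(θ) = 3θ² + 6θ + 5
θ₁ = 2 − 0.05·29 = 0.55
θ₂ = 0.55 − 0.05·9.2075 = 0.089625

0.089625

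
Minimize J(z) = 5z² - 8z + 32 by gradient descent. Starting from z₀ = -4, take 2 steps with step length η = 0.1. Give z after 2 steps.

0.8

J′(z) = 10z - 8
z₁ = -4 − 0.1·(-48) = 0.8
z₂ = 0.8 − 0.1·0 = 0.8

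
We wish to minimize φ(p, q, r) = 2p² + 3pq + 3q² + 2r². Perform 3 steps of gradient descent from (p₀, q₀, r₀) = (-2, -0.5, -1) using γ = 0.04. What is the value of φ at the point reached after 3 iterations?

∇φ = (4p + 3q, 3p + 6q, 4r)
(p₁, q₁, r₁) = (-2, -0.5, -1) − 0.04·(-9.5, -9, -4) = (-1.62, -0.14, -0.84)
(p₂, q₂, r₂) = (-1.62, -0.14, -0.84) − 0.04·(-6.9, -5.7, -3.36) = (-1.344, 0.088, -0.7056)
(p₃, q₃, r₃) = (-1.344, 0.088, -0.7056) − 0.04·(-5.112, -3.504, -2.8224) = (-1.13952, 0.22816, -0.592704)
φ(-1.13952, 0.22816, -0.592704) = 2.675800031232

2.675800031232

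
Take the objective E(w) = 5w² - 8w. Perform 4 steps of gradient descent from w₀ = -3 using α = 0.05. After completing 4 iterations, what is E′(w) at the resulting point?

E′(w) = 10w - 8
Step 1: E′(-3) = -38; w₁ = -3 − 0.05·(-38) = -1.1
Step 2: E′(-1.1) = -19; w₂ = -1.1 − 0.05·(-19) = -0.15
Step 3: E′(-0.15) = -9.5; w₃ = -0.15 − 0.05·(-9.5) = 0.325
Step 4: E′(0.325) = -4.75; w₄ = 0.325 − 0.05·(-4.75) = 0.5625
E′(w) at (0.5625) = -2.375

-2.375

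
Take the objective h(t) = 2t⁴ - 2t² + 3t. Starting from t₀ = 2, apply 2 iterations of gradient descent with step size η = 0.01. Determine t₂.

1.21214232

h′(t) = 8t³ - 4t + 3
Step 1: h′(2) = 59; t₁ = 2 − 0.01·59 = 1.41
Step 2: h′(1.41) = 19.785768; t₂ = 1.41 − 0.01·19.785768 = 1.21214232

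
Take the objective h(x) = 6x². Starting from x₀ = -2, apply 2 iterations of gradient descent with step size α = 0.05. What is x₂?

-0.32

h′(x) = 12x
Step 1: h′(-2) = -24; x₁ = -2 − 0.05·(-24) = -0.8
Step 2: h′(-0.8) = -9.6; x₂ = -0.8 − 0.05·(-9.6) = -0.32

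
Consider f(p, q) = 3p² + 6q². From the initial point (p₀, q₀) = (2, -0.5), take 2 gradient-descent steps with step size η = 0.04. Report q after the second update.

-0.1352

∇f = (6p, 12q)
Step 1: at (2, -0.5), ∇f = (12, -6) → (2, -0.5) − 0.04·(12, -6) = (1.52, -0.26)
Step 2: at (1.52, -0.26), ∇f = (9.12, -3.12) → (1.52, -0.26) − 0.04·(9.12, -3.12) = (1.1552, -0.1352)
q = -0.1352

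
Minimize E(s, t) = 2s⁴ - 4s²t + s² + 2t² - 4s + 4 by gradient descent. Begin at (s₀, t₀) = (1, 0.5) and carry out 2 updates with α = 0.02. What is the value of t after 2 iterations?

0.570528

∇E = (8s³ - 8st + 2s - 4, -4s² + 4t)
(s₁, t₁) = (1, 0.5) − 0.02·(2, -2) = (0.96, 0.54)
(s₂, t₂) = (0.96, 0.54) − 0.02·(0.850688, -1.5264) = (0.94298624, 0.570528)
t = 0.570528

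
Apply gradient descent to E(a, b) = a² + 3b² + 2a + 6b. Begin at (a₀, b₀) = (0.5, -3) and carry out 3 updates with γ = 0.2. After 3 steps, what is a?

-0.676

∇E = (2a + 2, 6b + 6)
Step 1: at (0.5, -3), ∇E = (3, -12) → (0.5, -3) − 0.2·(3, -12) = (-0.1, -0.6)
Step 2: at (-0.1, -0.6), ∇E = (1.8, 2.4) → (-0.1, -0.6) − 0.2·(1.8, 2.4) = (-0.46, -1.08)
Step 3: at (-0.46, -1.08), ∇E = (1.08, -0.48) → (-0.46, -1.08) − 0.2·(1.08, -0.48) = (-0.676, -0.984)
a = -0.676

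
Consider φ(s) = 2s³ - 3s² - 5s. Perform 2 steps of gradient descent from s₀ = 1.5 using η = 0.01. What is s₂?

φ′(s) = 6s² - 6s - 5
Step 1: φ′(1.5) = -0.5; s₁ = 1.5 − 0.01·(-0.5) = 1.505
Step 2: φ′(1.505) = -0.43985; s₂ = 1.505 − 0.01·(-0.43985) = 1.5093985

1.5093985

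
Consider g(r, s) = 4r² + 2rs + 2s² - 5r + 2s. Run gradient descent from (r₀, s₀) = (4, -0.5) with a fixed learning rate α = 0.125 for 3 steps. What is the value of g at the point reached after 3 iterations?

∇g = (8r + 2s - 5, 2r + 4s + 2)
Step 1: at (4, -0.5), ∇g = (26, 8) → (4, -0.5) − 0.125·(26, 8) = (0.75, -1.5)
Step 2: at (0.75, -1.5), ∇g = (-2, -2.5) → (0.75, -1.5) − 0.125·(-2, -2.5) = (1, -1.1875)
Step 3: at (1, -1.1875), ∇g = (0.625, -0.75) → (1, -1.1875) − 0.125·(0.625, -0.75) = (0.921875, -1.09375)
g(0.921875, -1.09375) = -3.021484375

-3.021484375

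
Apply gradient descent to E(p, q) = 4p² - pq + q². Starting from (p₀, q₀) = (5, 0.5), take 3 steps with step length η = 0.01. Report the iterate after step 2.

(4.242, 0.57525)

∇E = (8p - q, -p + 2q)
Step 1: at (5, 0.5), ∇E = (39.5, -4) → (5, 0.5) − 0.01·(39.5, -4) = (4.605, 0.54)
Step 2: at (4.605, 0.54), ∇E = (36.3, -3.525) → (4.605, 0.54) − 0.01·(36.3, -3.525) = (4.242, 0.57525)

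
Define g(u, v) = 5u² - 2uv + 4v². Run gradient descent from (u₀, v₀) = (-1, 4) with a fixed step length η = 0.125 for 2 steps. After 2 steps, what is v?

0.3125

∇g = (10u - 2v, -2u + 8v)
Step 1: at (-1, 4), ∇g = (-18, 34) → (-1, 4) − 0.125·(-18, 34) = (1.25, -0.25)
Step 2: at (1.25, -0.25), ∇g = (13, -4.5) → (1.25, -0.25) − 0.125·(13, -4.5) = (-0.375, 0.3125)
v = 0.3125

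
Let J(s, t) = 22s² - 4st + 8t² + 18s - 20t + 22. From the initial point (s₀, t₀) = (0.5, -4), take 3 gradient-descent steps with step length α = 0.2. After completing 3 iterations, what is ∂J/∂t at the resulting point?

∇J = (44s - 4t + 18, -4s + 16t - 20)
(s₁, t₁) = (0.5, -4) − 0.2·(56, -86) = (-10.7, 13.2)
(s₂, t₂) = (-10.7, 13.2) − 0.2·(-505.6, 234) = (90.42, -33.6)
(s₃, t₃) = (90.42, -33.6) − 0.2·(4130.88, -919.28) = (-735.756, 150.256)
∂J/∂t at (-735.756, 150.256) = 5327.12

5327.12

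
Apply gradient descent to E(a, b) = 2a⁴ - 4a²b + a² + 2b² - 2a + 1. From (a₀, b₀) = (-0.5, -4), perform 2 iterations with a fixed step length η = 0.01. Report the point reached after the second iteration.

(-0.17992, -3.6732)

∇E = (8a³ - 8ab + 2a - 2, -4a² + 4b)
Step 1: at (-0.5, -4), ∇E = (-20, -17) → (-0.5, -4) − 0.01·(-20, -17) = (-0.3, -3.83)
Step 2: at (-0.3, -3.83), ∇E = (-12.008, -15.68) → (-0.3, -3.83) − 0.01·(-12.008, -15.68) = (-0.17992, -3.6732)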